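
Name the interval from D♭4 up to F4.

major third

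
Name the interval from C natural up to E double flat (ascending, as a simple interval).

diminished third

The letter names run C→E, a span of 2 letter steps, so the interval is some kind of third.
C to Ebb is 2 semitones. A major third is 4, so 2 makes it diminished.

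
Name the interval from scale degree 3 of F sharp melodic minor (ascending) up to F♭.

diminished sixth

Scale degree 3 of F# melodic minor (ascending) is A.
A up to Fb: letters A→F make it a sixth; 7 semitones makes it diminished.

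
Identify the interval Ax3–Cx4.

minor third

Counting letters A–B–C gives a third.
A##→C## = 3 semitones, 1 narrower than the major third (4), so minor.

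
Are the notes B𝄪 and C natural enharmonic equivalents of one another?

Two spellings are enharmonically equivalent only if they share a pitch class.
Here B## → 1, C → 0; 0 ≠ 1, so they are not.

No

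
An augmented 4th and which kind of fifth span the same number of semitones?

An augmented fourth spans 6 semitones.
A fifth spanning 6 semitones is diminished (the perfect fifth is 7).

diminished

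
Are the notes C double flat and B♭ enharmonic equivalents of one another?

Yes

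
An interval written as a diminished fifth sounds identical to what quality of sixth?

doubly diminished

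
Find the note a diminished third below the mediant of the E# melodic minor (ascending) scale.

E##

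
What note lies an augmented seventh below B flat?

Cbb

B down a major seventh is C, so the target letter is C.
From Bb, an augmented seventh is 12 semitones down: Cbb.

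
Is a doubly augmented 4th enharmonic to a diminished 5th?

No

A doubly augmented fourth spans 7 semitones; a diminished fifth spans 6.
The spans differ, so they are not enharmonic equivalents.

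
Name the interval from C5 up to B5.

major seventh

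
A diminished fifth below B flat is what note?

E

A fifth below B lands on the letter E.
A diminished fifth spans 6 semitones, so Bb moves to pitch class 4. On the letter E that is E.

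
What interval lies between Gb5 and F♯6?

The letter names run G→F, a span of 6 letter steps, so the interval is some kind of seventh.
Gb to F# is 12 semitones. A major seventh is 11, so 12 makes it augmented.

augmented seventh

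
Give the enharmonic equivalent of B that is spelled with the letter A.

Plain A sits 2 semitones below B, so on the letter A the same pitch needs a double sharp: A##.

A##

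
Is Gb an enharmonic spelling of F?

No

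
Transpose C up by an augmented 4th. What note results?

F#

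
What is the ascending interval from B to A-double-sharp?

Counting letters B–C–D–E–F–G–A gives a seventh.
B→A## = 12 semitones, 1 wider than the major seventh (11), so augmented.

augmented seventh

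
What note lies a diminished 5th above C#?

A fifth above C lands on the letter G.
A diminished fifth spans 6 semitones, so C# moves to pitch class 7. On the letter G that is G.

G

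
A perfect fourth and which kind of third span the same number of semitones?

augmented

A perfect fourth spans 5 semitones.
A third spanning 5 semitones is augmented (the major third is 4).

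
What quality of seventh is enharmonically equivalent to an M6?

diminished

A major sixth spans 9 semitones.
A seventh spanning 9 semitones is diminished (the major seventh is 11).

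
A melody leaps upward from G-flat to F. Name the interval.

major seventh

The letter names run G→F, a span of 6 letter steps, so the interval is some kind of seventh.
Gb to F is 11 semitones. A major seventh is 11, so 11 makes it major.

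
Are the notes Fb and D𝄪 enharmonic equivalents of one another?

Yes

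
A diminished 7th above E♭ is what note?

A seventh above E lands on the letter D.
A diminished seventh spans 9 semitones, so Eb moves to pitch class 0. On the letter D that is Dbb.

Dbb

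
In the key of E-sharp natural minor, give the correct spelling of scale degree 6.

C#

Degree 6 takes the letter 5 steps above E, which is C.
In natural minor, degree 6 sits 8 semitones above the tonic. E# + 8 semitones is pitch class 1, spelled on C as C#.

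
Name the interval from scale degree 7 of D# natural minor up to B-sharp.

major seventh

Scale degree 7 of D# natural minor is C#.
C# up to B#: letters C→B make it a seventh; 11 semitones makes it major.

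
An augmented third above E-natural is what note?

G##

A third above E lands on the letter G.
An augmented third spans 5 semitones, so E moves to pitch class 9. On the letter G that is G##.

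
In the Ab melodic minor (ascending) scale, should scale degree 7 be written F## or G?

G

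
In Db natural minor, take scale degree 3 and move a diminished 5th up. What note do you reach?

Scale degree 3 of Db natural minor is Fb.
A diminished fifth (6 semitones) above Fb lands on the letter C, giving Cbb.

Cbb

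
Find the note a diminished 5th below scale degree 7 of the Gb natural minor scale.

Bb

Scale degree 7 of Gb natural minor is Fb.
A diminished fifth (6 semitones) below Fb lands on the letter B, giving Bb.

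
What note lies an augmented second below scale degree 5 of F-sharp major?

Bb

Scale degree 5 of F# major is C#.
An augmented second (3 semitones) below C# lands on the letter B, giving Bb.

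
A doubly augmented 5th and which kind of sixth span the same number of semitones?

major

A doubly augmented fifth spans 9 semitones.
A sixth spanning 9 semitones is major (the major sixth is 9).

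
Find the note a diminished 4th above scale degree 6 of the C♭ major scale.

Dbb

Scale degree 6 of Cb major is Ab.
A diminished fourth (4 semitones) above Ab lands on the letter D, giving Dbb.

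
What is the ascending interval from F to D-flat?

minor sixth

The letter names run F→D, a span of 5 letter steps, so the interval is some kind of sixth.
F to Db is 8 semitones. A major sixth is 9, so 8 makes it minor.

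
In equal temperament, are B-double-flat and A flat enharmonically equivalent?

No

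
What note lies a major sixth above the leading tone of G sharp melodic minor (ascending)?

D##

The leading tone of G# melodic minor (ascending) is F##.
A major sixth (9 semitones) above F## lands on the letter D, giving D##.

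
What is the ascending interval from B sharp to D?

The letter names run B→D, a span of 2 letter steps, so the interval is some kind of third.
B# to D is 2 semitones. A major third is 4, so 2 makes it diminished.

diminished third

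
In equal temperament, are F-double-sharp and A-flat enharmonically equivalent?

No

Two spellings are enharmonically equivalent only if they share a pitch class.
Here F## → 7, Ab → 8; 7 ≠ 8, so they are not.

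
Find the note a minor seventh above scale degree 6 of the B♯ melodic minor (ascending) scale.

F##

Scale degree 6 of B# melodic minor (ascending) is G##.
A minor seventh (10 semitones) above G## lands on the letter F, giving F##.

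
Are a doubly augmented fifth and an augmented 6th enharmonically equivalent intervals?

A doubly augmented fifth spans 9 semitones; an augmented sixth spans 10.
The spans differ, so they are not enharmonic equivalents.

No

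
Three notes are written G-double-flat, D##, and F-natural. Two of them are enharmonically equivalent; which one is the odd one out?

In 12-tone equal temperament, enharmonic equivalents share a pitch class. Gbb is pitch class 5; D## is pitch class 4; F is pitch class 5.
Gbb and F share pitch class 5, while D## is pitch class 4.

D##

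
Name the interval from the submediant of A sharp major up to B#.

perfect fourth

The submediant of A# major is F##.
F## up to B#: letters F→B make it a fourth; 5 semitones makes it perfect.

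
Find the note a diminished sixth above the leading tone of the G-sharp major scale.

D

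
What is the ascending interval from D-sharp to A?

diminished fifth

The letter names run D→A, a span of 4 letter steps, so the interval is some kind of fifth.
D# to A is 6 semitones. A perfect fifth is 7, so 6 makes it diminished.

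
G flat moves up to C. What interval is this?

augmented fourth

Counting letters G–A–B–C gives a fourth.
Gb→C = 6 semitones, 1 wider than the perfect fourth (5), so augmented.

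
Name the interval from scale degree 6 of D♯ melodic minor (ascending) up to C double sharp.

major second

Scale degree 6 of D# melodic minor (ascending) is B#.
B# up to C##: letters B→C make it a second; 2 semitones makes it major.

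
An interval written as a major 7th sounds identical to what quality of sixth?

doubly augmented

A major seventh spans 11 semitones.
A sixth spanning 11 semitones is doubly augmented (the major sixth is 9).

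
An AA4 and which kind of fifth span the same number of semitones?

A doubly augmented fourth spans 7 semitones.
A fifth spanning 7 semitones is perfect (the perfect fifth is 7).

perfect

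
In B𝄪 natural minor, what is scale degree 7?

Degree 7 takes the letter 6 steps above B, which is A.
In natural minor, degree 7 sits 10 semitones above the tonic. B## + 10 semitones is pitch class 11, spelled on A as A##.

A##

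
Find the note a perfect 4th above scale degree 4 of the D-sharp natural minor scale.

C#

Scale degree 4 of D# natural minor is G#.
A perfect fourth (5 semitones) above G# lands on the letter C, giving C#.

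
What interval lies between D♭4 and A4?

augmented fifth

Counting letters D–E–F–G–A gives a fifth.
Db→A = 8 semitones, 1 wider than the perfect fifth (7), so augmented.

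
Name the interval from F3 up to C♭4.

diminished fifth

The letter names run F→C, a span of 4 letter steps, so the interval is some kind of fifth.
F to Cb is 6 semitones. A perfect fifth is 7, so 6 makes it diminished.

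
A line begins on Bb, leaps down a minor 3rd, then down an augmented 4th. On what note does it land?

Db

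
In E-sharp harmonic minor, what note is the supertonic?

The E# harmonic minor scale runs E# F## G# A# B# C# D##.
Degree 2 is F##.

F##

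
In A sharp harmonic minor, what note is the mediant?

Degree 3 takes the letter 2 steps above A, which is C.
In harmonic minor, degree 3 sits 3 semitones above the tonic. A# + 3 semitones is pitch class 1, spelled on C as C#.

C#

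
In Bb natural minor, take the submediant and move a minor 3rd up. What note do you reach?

The submediant of Bb natural minor is Gb.
A minor third (3 semitones) above Gb lands on the letter B, giving Bbb.

Bbb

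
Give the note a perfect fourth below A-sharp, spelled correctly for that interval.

E#

A fourth below A lands on the letter E.
A perfect fourth spans 5 semitones, so A# moves to pitch class 5. On the letter E that is E#.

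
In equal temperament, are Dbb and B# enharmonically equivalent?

Yes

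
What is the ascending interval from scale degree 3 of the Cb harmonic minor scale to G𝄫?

minor third

Scale degree 3 of Cb harmonic minor is Ebb.
Ebb up to Gbb: letters E→G make it a third; 3 semitones makes it minor.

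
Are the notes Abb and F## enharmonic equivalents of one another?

Abb = pitch class 7 and F## = pitch class 7 — the same pitch class, so they are enharmonic equivalents.

Yes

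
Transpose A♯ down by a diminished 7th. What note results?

B##

A down a major seventh is Bb, so the target letter is B.
From A#, a diminished seventh is 9 semitones down: B##.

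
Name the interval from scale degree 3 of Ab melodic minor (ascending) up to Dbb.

Scale degree 3 of Ab melodic minor (ascending) is Cb.
Cb up to Dbb: letters C→D make it a second; 1 semitone makes it minor.

minor second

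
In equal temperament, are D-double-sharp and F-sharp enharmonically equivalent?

No

D## is pitch class 4; F# is pitch class 6.
The pitch classes differ (4 vs. 6), so they are not enharmonic equivalents.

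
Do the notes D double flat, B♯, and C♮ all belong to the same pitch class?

Yes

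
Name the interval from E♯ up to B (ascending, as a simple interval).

The letter names run E→B, a span of 4 letter steps, so the interval is some kind of fifth.
E# to B is 6 semitones. A perfect fifth is 7, so 6 makes it diminished.

diminished fifth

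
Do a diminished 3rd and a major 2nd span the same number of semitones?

A diminished third spans 2 semitones; a major second spans 2.
They are enharmonically equivalent.

Yes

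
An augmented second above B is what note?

C##

B up a major second is C#, so the target letter is C.
From B, an augmented second is 3 semitones up: C##.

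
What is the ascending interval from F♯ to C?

diminished fifth

The letter names run F→C, a span of 4 letter steps, so the interval is some kind of fifth.
F# to C is 6 semitones. A perfect fifth is 7, so 6 makes it diminished.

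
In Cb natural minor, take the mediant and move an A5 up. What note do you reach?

The mediant of Cb natural minor is Ebb.
An augmented fifth (8 semitones) above Ebb lands on the letter B, giving Bb.

Bb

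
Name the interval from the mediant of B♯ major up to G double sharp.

perfect fourth

The mediant of B# major is D##.
D## up to G##: letters D→G make it a fourth; 5 semitones makes it perfect.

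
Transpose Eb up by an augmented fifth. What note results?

E up a perfect fifth is B, so the target letter is B.
From Eb, an augmented fifth is 8 semitones up: B.

B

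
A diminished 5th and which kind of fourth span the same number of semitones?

augmented

A diminished fifth spans 6 semitones.
A fourth spanning 6 semitones is augmented (the perfect fourth is 5).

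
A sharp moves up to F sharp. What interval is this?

Counting letters A–B–C–D–E–F gives a sixth.
A#→F# = 8 semitones, 1 narrower than the major sixth (9), so minor.

minor sixth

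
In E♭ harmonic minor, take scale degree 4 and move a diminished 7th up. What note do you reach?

Gbb

Scale degree 4 of Eb harmonic minor is Ab.
A diminished seventh (9 semitones) above Ab lands on the letter G, giving Gbb.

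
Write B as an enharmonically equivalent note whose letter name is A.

A##

Plain A sits 2 semitones below B, so on the letter A the same pitch needs a double sharp: A##.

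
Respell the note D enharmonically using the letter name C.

Plain C sits 2 semitones below D, so on the letter C the same pitch needs a double sharp: C##.

C##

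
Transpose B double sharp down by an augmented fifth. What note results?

B down a perfect fifth is E, so the target letter is E.
From B##, an augmented fifth is 8 semitones down: E#.

E#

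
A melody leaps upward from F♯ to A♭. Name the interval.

diminished third

The letter names run F→A, a span of 2 letter steps, so the interval is some kind of third.
F# to Ab is 2 semitones. A major third is 4, so 2 makes it diminished.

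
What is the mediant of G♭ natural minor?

Bbb

The Gb natural minor scale runs Gb Ab Bbb Cb Db Ebb Fb.
Degree 3 is Bbb.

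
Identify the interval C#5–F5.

Counting letters C–D–E–F gives a fourth.
C#→F = 4 semitones, 1 narrower than the perfect fourth (5), so diminished.

diminished fourth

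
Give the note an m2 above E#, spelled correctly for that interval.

A second above E lands on the letter F.
A minor second spans 1 semitone, so E# moves to pitch class 6. On the letter F that is F#.

F#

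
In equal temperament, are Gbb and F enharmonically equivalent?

Gbb is pitch class 5; F is pitch class 5.
All spellings map to pitch class 5, so they are enharmonically equivalent.

Yes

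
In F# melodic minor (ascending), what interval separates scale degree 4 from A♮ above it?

Scale degree 4 of F# melodic minor (ascending) is B.
B up to A: letters B→A make it a seventh; 10 semitones makes it minor.

minor seventh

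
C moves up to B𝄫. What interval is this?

diminished seventh

The letter names run C→B, a span of 6 letter steps, so the interval is some kind of seventh.
C to Bbb is 9 semitones. A major seventh is 11, so 9 makes it diminished.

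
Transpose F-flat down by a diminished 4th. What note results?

C

A fourth below F lands on the letter C.
A diminished fourth spans 4 semitones, so Fb moves to pitch class 0. On the letter C that is C.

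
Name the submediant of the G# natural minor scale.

E

The G# natural minor scale runs G# A# B C# D# E F#.
Degree 6 is E.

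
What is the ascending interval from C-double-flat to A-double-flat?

major sixth

The letter names run C→A, a span of 5 letter steps, so the interval is some kind of sixth.
Cbb to Abb is 9 semitones. A major sixth is 9, so 9 makes it major.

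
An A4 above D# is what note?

G##

D up a perfect fourth is G, so the target letter is G.
From D#, an augmented fourth is 6 semitones up: G##.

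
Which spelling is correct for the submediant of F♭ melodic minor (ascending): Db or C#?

Each scale degree takes a distinct letter name. Degree 6 of a scale on F must use the letter D.
Db and C# are enharmonically the same pitch, but only Db uses the letter D, so it is the correct spelling here.

Db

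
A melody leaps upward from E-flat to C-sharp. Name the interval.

The letter names run E→C, a span of 5 letter steps, so the interval is some kind of sixth.
Eb to C# is 10 semitones. A major sixth is 9, so 10 makes it augmented.

augmented sixth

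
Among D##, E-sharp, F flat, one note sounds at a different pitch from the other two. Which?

In 12-tone equal temperament, enharmonic equivalents share a pitch class. D## is pitch class 4; E# is pitch class 5; Fb is pitch class 4.
D## and Fb share pitch class 4, while E# is pitch class 5.

E#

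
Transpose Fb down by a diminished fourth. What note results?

C

F down a perfect fourth is C, so the target letter is C.
From Fb, a diminished fourth is 4 semitones down: C.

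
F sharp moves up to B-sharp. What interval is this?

augmented fourth

Counting letters F–G–A–B gives a fourth.
F#→B# = 6 semitones, 1 wider than the perfect fourth (5), so augmented.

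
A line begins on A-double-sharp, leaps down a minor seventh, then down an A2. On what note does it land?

A minor seventh down from A## is B## (letter B, 10 semitones down).
An augmented second down from B## is A# (letter A, 3 semitones down).

A#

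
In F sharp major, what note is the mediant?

A#

The F# major scale runs F# G# A# B C# D# E#.
Degree 3 is A#.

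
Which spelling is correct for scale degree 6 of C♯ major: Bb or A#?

A#

Each scale degree takes a distinct letter name. Degree 6 of a scale on C must use the letter A.
A# and Bb are enharmonically the same pitch, but only A# uses the letter A, so it is the correct spelling here.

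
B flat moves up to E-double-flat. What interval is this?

Counting letters B–C–D–E gives a fourth.
Bb→Ebb = 4 semitones, 1 narrower than the perfect fourth (5), so diminished.

diminished fourth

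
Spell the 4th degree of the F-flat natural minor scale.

The Fb natural minor scale runs Fb Gb Abb Bbb Cb Dbb Ebb.
Degree 4 is Bbb.

Bbb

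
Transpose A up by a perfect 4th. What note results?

D

A up a perfect fourth is D, so the target letter is D.
From A, a perfect fourth is 5 semitones up: D.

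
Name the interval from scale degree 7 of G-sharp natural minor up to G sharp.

Scale degree 7 of G# natural minor is F#.
F# up to G#: letters F→G make it a second; 2 semitones makes it major.

major second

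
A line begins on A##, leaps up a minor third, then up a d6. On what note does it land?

A minor third up from A## is C## (letter C, 3 semitones up).
A diminished sixth up from C## is A (letter A, 7 semitones up).

A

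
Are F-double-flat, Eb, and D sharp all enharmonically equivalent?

Fbb = pitch class 3 and Eb = pitch class 3 and D# = pitch class 3 — the same pitch class, so they are enharmonic equivalents.

Yes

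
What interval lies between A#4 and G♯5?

minor seventh

Counting letters A–B–C–D–E–F–G gives a seventh.
A#→G# = 10 semitones, 1 narrower than the major seventh (11), so minor.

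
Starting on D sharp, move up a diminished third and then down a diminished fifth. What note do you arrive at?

B

A diminished third up from D# is F (letter F, 2 semitones up).
A diminished fifth down from F is B (letter B, 6 semitones down).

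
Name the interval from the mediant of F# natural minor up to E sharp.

The mediant of F# natural minor is A.
A up to E#: letters A→E make it a fifth; 8 semitones makes it augmented.

augmented fifth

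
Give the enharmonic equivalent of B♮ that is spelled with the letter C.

B is pitch class 11. The letter C alone is pitch class 0.
To reach pitch class 11 from C requires an offset of -1 semitone, i.e. flat: Cb.

Cb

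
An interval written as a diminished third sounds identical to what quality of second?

major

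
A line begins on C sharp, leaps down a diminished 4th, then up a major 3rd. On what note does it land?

B##

A diminished fourth down from C# is G## (letter G, 4 semitones down).
A major third up from G## is B## (letter B, 4 semitones up).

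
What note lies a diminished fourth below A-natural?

E#

A fourth below A lands on the letter E.
A diminished fourth spans 4 semitones, so A moves to pitch class 5. On the letter E that is E#.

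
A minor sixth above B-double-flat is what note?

B up a major sixth is G#, so the target letter is G.
From Bbb, a minor sixth is 8 semitones up: Gbb.

Gbb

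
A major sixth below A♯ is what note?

C#

A sixth below A lands on the letter C.
A major sixth spans 9 semitones, so A# moves to pitch class 1. On the letter C that is C#.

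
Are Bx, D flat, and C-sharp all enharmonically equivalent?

Yes

B## = pitch class 1 and Db = pitch class 1 and C# = pitch class 1 — the same pitch class, so they are enharmonic equivalents.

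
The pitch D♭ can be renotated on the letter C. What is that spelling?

C#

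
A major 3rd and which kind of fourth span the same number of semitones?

A major third spans 4 semitones.
A fourth spanning 4 semitones is diminished (the perfect fourth is 5).

diminished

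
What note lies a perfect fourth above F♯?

F up a perfect fourth is Bb, so the target letter is B.
From F#, a perfect fourth is 5 semitones up: B.

B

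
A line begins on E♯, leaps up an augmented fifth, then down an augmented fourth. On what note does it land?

An augmented fifth up from E# is B## (letter B, 8 semitones up).
An augmented fourth down from B## is F## (letter F, 6 semitones down).

F##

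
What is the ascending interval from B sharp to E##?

The letter names run B→E, a span of 3 letter steps, so the interval is some kind of fourth.
B# to E## is 6 semitones. A perfect fourth is 5, so 6 makes it augmented.

augmented fourth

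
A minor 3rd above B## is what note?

D##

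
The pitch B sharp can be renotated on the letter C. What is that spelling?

C

Plain C sits at the same pitch as B#, so on the letter C the same pitch needs a natural: C.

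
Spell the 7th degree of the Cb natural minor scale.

Bbb

Degree 7 takes the letter 6 steps above C, which is B.
In natural minor, degree 7 sits 10 semitones above the tonic. Cb + 10 semitones is pitch class 9, spelled on B as Bbb.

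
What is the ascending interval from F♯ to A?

Counting letters F–G–A gives a third.
F#→A = 3 semitones, 1 narrower than the major third (4), so minor.

minor third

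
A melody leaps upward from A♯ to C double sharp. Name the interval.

Counting letters A–B–C gives a third.
A#→C## = 4 semitones, exactly the major third.

major third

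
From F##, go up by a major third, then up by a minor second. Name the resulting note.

A major third up from F## is A## (letter A, 4 semitones up).
A minor second up from A## is B# (letter B, 1 semitone up).

B#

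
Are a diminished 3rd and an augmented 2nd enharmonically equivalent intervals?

A diminished third spans 2 semitones; an augmented second spans 3.
The spans differ, so they are not enharmonic equivalents.

No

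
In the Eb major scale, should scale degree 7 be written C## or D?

Each scale degree takes a distinct letter name. Degree 7 of a scale on E must use the letter D.
D and C## are enharmonically the same pitch, but only D uses the letter D, so it is the correct spelling here.

D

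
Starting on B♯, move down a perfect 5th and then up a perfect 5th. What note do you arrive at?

A perfect fifth down from B# is E# (letter E, 7 semitones down).
A perfect fifth up from E# is B# (letter B, 7 semitones up).

B#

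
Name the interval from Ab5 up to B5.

The letter names run A→B, a span of 1 letter step, so the interval is some kind of second.
Ab to B is 3 semitones. A major second is 2, so 3 makes it augmented.

augmented second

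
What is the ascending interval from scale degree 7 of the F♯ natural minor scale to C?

minor sixth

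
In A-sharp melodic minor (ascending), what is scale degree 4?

Degree 4 takes the letter 3 steps above A, which is D.
In melodic minor (ascending), degree 4 sits 5 semitones above the tonic. A# + 5 semitones is pitch class 3, spelled on D as D#.

D#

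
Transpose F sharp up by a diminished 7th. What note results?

Eb

F up a major seventh is E, so the target letter is E.
From F#, a diminished seventh is 9 semitones up: Eb.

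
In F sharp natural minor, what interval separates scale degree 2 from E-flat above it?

diminished sixth

Scale degree 2 of F# natural minor is G#.
G# up to Eb: letters G→E make it a sixth; 7 semitones makes it diminished.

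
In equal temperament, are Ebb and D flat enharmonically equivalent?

No

Ebb is pitch class 2; Db is pitch class 1.
The pitch classes differ (2 vs. 1), so they are not enharmonic equivalents.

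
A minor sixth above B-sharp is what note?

G#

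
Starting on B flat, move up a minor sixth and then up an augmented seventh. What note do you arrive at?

A minor sixth up from Bb is Gb (letter G, 8 semitones up).
An augmented seventh up from Gb is F# (letter F, 12 semitones up).

F#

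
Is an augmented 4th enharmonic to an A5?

No

An augmented fourth spans 6 semitones; an augmented fifth spans 8.
The spans differ, so they are not enharmonic equivalents.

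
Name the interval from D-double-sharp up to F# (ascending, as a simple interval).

The letter names run D→F, a span of 2 letter steps, so the interval is some kind of third.
D## to F# is 2 semitones. A major third is 4, so 2 makes it diminished.

diminished third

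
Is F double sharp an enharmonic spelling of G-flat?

No

F## is pitch class 7; Gb is pitch class 6.
The pitch classes differ (7 vs. 6), so they are not enharmonic equivalents.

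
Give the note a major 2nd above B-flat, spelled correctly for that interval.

B up a major second is C#, so the target letter is C.
From Bb, a major second is 2 semitones up: C.

C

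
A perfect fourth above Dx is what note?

G##

A fourth above D lands on the letter G.
A perfect fourth spans 5 semitones, so D## moves to pitch class 9. On the letter G that is G##.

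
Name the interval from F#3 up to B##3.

Counting letters F–G–A–B gives a fourth.
F#→B## = 7 semitones, 2 wider than the perfect fourth (5), so doubly augmented.

doubly augmented fourth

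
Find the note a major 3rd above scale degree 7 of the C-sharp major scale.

Scale degree 7 of C# major is B#.
A major third (4 semitones) above B# lands on the letter D, giving D##.

D##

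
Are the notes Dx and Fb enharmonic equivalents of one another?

Yes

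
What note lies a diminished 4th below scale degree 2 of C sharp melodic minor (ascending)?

A##

Scale degree 2 of C# melodic minor (ascending) is D#.
A diminished fourth (4 semitones) below D# lands on the letter A, giving A##.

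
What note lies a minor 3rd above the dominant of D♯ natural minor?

C#

The dominant of D# natural minor is A#.
A minor third (3 semitones) above A# lands on the letter C, giving C#.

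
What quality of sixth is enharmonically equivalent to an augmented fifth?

An augmented fifth spans 8 semitones.
A sixth spanning 8 semitones is minor (the major sixth is 9).

minor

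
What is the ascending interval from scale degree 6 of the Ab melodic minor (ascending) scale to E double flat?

diminished seventh

Scale degree 6 of Ab melodic minor (ascending) is F.
F up to Ebb: letters F→E make it a seventh; 9 semitones makes it diminished.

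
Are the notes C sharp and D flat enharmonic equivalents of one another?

C# is pitch class 1; Db is pitch class 1.
All spellings map to pitch class 1, so they are enharmonically equivalent.

Yes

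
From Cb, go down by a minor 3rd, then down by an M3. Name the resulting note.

Fb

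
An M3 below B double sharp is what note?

G##

B down a major third is G, so the target letter is G.
From B##, a major third is 4 semitones down: G##.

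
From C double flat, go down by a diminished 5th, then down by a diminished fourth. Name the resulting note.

A diminished fifth down from Cbb is Fb (letter F, 6 semitones down).
A diminished fourth down from Fb is C (letter C, 4 semitones down).

C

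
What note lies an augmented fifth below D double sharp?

G#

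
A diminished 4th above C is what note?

Fb

C up a perfect fourth is F, so the target letter is F.
From C, a diminished fourth is 4 semitones up: Fb.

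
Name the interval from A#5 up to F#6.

minor sixth

Counting letters A–B–C–D–E–F gives a sixth.
A#→F# = 8 semitones, 1 narrower than the major sixth (9), so minor.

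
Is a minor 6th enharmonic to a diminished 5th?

A minor sixth spans 8 semitones; a diminished fifth spans 6.
The spans differ, so they are not enharmonic equivalents.

No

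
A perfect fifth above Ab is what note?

Eb

A fifth above A lands on the letter E.
A perfect fifth spans 7 semitones, so Ab moves to pitch class 3. On the letter E that is Eb.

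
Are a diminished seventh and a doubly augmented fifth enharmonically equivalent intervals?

Yes

A diminished seventh spans 9 semitones; a doubly augmented fifth spans 9.
They are enharmonically equivalent.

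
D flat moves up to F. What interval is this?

Counting letters D–E–F gives a third.
Db→F = 4 semitones, exactly the major third.

major third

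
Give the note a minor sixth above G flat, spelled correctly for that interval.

Ebb

G up a major sixth is E, so the target letter is E.
From Gb, a minor sixth is 8 semitones up: Ebb.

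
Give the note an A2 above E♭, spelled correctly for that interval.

F#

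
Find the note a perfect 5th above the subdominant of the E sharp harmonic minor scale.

E#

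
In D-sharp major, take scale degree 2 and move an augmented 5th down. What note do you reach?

Scale degree 2 of D# major is E#.
An augmented fifth (8 semitones) below E# lands on the letter A, giving A.

A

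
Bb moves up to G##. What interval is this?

doubly augmented sixth

The letter names run B→G, a span of 5 letter steps, so the interval is some kind of sixth.
Bb to G## is 11 semitones. A major sixth is 9, so 11 makes it doubly augmented.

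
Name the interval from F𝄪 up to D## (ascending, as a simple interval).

Counting letters F–G–A–B–C–D gives a sixth.
F##→D## = 9 semitones, exactly the major sixth.

major sixth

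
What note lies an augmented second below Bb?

Abb

B down a major second is A, so the target letter is A.
From Bb, an augmented second is 3 semitones down: Abb.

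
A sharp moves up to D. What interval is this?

Counting letters A–B–C–D gives a fourth.
A#→D = 4 semitones, 1 narrower than the perfect fourth (5), so diminished.

diminished fourth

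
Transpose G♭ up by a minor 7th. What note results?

A seventh above G lands on the letter F.
A minor seventh spans 10 semitones, so Gb moves to pitch class 4. On the letter F that is Fb.

Fb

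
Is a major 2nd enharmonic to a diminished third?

A major second spans 2 semitones; a diminished third spans 2.
They are enharmonically equivalent.

Yes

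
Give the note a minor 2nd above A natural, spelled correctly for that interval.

Bb

A second above A lands on the letter B.
A minor second spans 1 semitone, so A moves to pitch class 10. On the letter B that is Bb.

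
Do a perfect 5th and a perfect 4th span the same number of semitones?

No

A perfect fifth spans 7 semitones; a perfect fourth spans 5.
The spans differ, so they are not enharmonic equivalents.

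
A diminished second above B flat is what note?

B up a major second is C#, so the target letter is C.
From Bb, a diminished second is 0 semitones up: Cbb.

Cbb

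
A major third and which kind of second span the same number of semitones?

doubly augmented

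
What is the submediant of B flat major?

G

The Bb major scale runs Bb C D Eb F G A.
Degree 6 is G.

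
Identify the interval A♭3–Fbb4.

diminished sixth

The letter names run A→F, a span of 5 letter steps, so the interval is some kind of sixth.
Ab to Fbb is 7 semitones. A major sixth is 9, so 7 makes it diminished.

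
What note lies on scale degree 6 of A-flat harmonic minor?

Fb

The Ab harmonic minor scale runs Ab Bb Cb Db Eb Fb G.
Degree 6 is Fb.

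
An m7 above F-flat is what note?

Ebb

F up a major seventh is E, so the target letter is E.
From Fb, a minor seventh is 10 semitones up: Ebb.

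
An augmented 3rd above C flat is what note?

E

C up a major third is E, so the target letter is E.
From Cb, an augmented third is 5 semitones up: E.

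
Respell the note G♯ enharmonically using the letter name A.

G# is pitch class 8. The letter A alone is pitch class 9.
To reach pitch class 8 from A requires an offset of -1 semitone, i.e. flat: Ab.

Ab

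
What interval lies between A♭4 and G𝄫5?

diminished seventh

The letter names run A→G, a span of 6 letter steps, so the interval is some kind of seventh.
Ab to Gbb is 9 semitones. A major seventh is 11, so 9 makes it diminished.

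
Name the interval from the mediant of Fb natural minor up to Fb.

The mediant of Fb natural minor is Abb.
Abb up to Fb: letters A→F make it a sixth; 9 semitones makes it major.

major sixth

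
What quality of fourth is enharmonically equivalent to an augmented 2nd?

doubly diminished

An augmented second spans 3 semitones.
A fourth spanning 3 semitones is doubly diminished (the perfect fourth is 5).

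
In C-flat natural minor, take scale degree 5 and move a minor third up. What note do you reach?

Bbb

Scale degree 5 of Cb natural minor is Gb.
A minor third (3 semitones) above Gb lands on the letter B, giving Bbb.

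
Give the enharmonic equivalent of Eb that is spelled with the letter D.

Plain D sits 1 semitone below Eb, so on the letter D the same pitch needs a sharp: D#.

D#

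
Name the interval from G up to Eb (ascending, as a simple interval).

minor sixth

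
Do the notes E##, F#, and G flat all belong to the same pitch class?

Yes

E## = pitch class 6 and F# = pitch class 6 and Gb = pitch class 6 — the same pitch class, so they are enharmonic equivalents.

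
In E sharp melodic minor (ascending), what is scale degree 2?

Degree 2 takes the letter 1 step above E, which is F.
In melodic minor (ascending), degree 2 sits 2 semitones above the tonic. E# + 2 semitones is pitch class 7, spelled on F as F##.

F##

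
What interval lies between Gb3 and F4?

major seventh

Counting letters G–A–B–C–D–E–F gives a seventh.
Gb→F = 11 semitones, exactly the major seventh.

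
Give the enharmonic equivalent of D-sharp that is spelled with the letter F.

Plain F sits 2 semitones above D#, so on the letter F the same pitch needs a double flat: Fbb.

Fbb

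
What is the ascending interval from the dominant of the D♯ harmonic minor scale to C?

diminished third

The dominant of D# harmonic minor is A#.
A# up to C: letters A→C make it a third; 2 semitones makes it diminished.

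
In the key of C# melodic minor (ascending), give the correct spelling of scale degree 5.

The C# melodic minor (ascending) scale runs C# D# E F# G# A# B#.
Degree 5 is G#.

G#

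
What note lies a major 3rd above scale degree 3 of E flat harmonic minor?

Scale degree 3 of Eb harmonic minor is Gb.
A major third (4 semitones) above Gb lands on the letter B, giving Bb.

Bb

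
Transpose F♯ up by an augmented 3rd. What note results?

F up a major third is A, so the target letter is A.
From F#, an augmented third is 5 semitones up: A##.

A##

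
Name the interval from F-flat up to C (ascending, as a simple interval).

augmented fifth

The letter names run F→C, a span of 4 letter steps, so the interval is some kind of fifth.
Fb to C is 8 semitones. A perfect fifth is 7, so 8 makes it augmented.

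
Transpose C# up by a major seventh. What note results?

B#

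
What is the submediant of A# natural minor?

Degree 6 takes the letter 5 steps above A, which is F.
In natural minor, degree 6 sits 8 semitones above the tonic. A# + 8 semitones is pitch class 6, spelled on F as F#.

F#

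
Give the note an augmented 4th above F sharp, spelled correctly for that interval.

F up a perfect fourth is Bb, so the target letter is B.
From F#, an augmented fourth is 6 semitones up: B#.

B#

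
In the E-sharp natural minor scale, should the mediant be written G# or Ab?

Each scale degree takes a distinct letter name. Degree 3 of a scale on E must use the letter G.
G# and Ab are enharmonically the same pitch, but only G# uses the letter G, so it is the correct spelling here.

G#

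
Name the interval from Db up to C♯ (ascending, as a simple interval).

Counting letters D–E–F–G–A–B–C gives a seventh.
Db→C# = 12 semitones, 1 wider than the major seventh (11), so augmented.

augmented seventh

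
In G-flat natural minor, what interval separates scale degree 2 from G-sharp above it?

Scale degree 2 of Gb natural minor is Ab.
Ab up to G#: letters A→G make it a seventh; 12 semitones makes it augmented.

augmented seventh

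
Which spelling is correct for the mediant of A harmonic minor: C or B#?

C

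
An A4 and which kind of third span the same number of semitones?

doubly augmented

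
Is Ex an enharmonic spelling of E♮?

No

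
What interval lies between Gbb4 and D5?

doubly augmented fifth

Counting letters G–A–B–C–D gives a fifth.
Gbb→D = 9 semitones, 2 wider than the perfect fifth (7), so doubly augmented.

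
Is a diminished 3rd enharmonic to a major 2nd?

Yes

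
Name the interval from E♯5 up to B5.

diminished fifth

The letter names run E→B, a span of 4 letter steps, so the interval is some kind of fifth.
E# to B is 6 semitones. A perfect fifth is 7, so 6 makes it diminished.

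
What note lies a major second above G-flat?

Ab

G up a major second is A, so the target letter is A.
From Gb, a major second is 2 semitones up: Ab.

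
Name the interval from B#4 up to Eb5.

Counting letters B–C–D–E gives a fourth.
B#→Eb = 3 semitones, 2 narrower than the perfect fourth (5), so doubly diminished.

doubly diminished fourth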